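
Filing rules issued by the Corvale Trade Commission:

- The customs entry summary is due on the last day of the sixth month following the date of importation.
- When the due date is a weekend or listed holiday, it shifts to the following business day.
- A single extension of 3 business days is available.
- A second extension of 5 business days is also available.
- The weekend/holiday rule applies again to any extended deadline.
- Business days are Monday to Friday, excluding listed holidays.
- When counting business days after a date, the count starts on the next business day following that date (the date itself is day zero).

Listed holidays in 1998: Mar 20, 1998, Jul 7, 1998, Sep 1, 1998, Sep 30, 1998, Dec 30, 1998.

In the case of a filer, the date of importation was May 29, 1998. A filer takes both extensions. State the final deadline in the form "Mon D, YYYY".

6 months after May 29, 1998 falls in November 1998; the last day of that month is Nov 30, 1998.
Since Nov 30, 1998 is a Monday and not a holiday, the date is unchanged.
The 3-business-day extension runs from Nov 30, 1998 to Dec 3, 1998.
Dec 3, 1998 falls on a Thursday, which is a business day, so no adjustment is needed.
Counting 5 further business days from Dec 3, 1998 reaches Dec 10, 1998.
Dec 10, 1998 (Thursday) is already a business day.
Final deadline: Dec 10, 1998.

Dec 10, 1998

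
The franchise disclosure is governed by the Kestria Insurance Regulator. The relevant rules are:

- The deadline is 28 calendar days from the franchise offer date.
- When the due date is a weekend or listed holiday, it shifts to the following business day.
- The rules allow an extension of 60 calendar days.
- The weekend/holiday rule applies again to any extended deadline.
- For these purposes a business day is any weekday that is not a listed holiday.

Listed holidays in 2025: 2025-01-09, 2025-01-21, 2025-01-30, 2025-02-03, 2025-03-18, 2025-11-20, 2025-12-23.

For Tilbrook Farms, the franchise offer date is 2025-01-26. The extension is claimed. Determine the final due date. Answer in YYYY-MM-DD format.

2025-04-25

Trigger date 2025-01-26 + 28 calendar days = 2025-02-23.
2025-02-23 is a Sunday; the next business day is 2025-02-24 (Monday).
With the 60-day extension, 2025-02-24 becomes 2025-04-25.
2025-04-25 is a Friday and not a listed holiday, so it stands.
So the filing is due 2025-04-25.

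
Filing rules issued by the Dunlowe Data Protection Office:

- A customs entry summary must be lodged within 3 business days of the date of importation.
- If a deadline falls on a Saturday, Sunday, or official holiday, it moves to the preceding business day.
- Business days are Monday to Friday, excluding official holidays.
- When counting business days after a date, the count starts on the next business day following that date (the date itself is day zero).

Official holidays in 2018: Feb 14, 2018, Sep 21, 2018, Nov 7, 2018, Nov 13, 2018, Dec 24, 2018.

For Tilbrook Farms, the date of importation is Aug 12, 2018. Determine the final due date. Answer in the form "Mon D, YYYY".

Counting 3 business days after Aug 12, 2018 (skipping weekends and listed holidays) reaches Aug 15, 2018.
Aug 15, 2018 (Wednesday) is already a business day.
The final due date is Aug 15, 2018.

Aug 15, 2018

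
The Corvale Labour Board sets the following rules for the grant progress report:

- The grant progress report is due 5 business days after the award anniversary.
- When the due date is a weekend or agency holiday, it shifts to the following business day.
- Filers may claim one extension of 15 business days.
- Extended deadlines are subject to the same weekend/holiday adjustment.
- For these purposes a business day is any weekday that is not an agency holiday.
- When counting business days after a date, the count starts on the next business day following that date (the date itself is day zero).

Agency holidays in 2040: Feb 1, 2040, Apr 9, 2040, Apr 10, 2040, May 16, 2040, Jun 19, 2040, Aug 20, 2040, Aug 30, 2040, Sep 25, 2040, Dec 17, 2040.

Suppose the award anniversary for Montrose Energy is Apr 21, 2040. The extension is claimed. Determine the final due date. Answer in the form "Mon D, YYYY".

5 business days after Apr 21, 2040, excluding weekends and holidays, is Apr 27, 2040.
Apr 27, 2040 (Friday) is already a business day.
The 15-business-day extension runs from Apr 27, 2040 to May 21, 2040.
Since May 21, 2040 is a Monday and not a holiday, the date is unchanged.
So the filing is due May 21, 2040.

May 21, 2040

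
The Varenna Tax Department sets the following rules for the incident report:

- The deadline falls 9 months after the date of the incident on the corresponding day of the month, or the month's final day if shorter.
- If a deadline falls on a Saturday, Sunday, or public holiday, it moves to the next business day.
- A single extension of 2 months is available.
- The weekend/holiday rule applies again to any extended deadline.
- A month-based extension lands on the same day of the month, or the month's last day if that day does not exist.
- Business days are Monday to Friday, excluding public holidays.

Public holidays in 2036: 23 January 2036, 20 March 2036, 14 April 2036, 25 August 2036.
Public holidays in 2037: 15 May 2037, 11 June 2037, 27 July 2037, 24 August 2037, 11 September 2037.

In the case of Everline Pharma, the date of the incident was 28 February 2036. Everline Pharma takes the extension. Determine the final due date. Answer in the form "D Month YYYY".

9 months from 28 February 2036 is 28 November 2036.
28 November 2036 (Friday) is already a business day.
The 2 months extension carries 28 November 2036 to 28 January 2037.
Since 28 January 2037 is a Wednesday and not a holiday, the date is unchanged.
So the filing is due 28 January 2037.

28 January 2037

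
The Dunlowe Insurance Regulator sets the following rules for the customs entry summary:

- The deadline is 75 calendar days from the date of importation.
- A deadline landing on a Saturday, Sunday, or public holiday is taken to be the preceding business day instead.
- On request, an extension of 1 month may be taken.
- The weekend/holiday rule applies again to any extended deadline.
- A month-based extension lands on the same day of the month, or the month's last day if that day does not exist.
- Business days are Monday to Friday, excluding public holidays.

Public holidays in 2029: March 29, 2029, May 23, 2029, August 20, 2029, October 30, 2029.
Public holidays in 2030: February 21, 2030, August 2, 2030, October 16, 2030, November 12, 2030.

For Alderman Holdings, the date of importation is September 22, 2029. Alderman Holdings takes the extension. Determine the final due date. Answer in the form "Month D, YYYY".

January 4, 2030

Trigger date September 22, 2029 + 75 calendar days = December 6, 2029.
December 6, 2029 (Thursday) is already a business day.
Add 1 month to December 6, 2029: January 6, 2030.
January 6, 2030 is a Sunday, so it moves to the preceding business day, January 4, 2030 (Friday).
The final due date is January 4, 2030.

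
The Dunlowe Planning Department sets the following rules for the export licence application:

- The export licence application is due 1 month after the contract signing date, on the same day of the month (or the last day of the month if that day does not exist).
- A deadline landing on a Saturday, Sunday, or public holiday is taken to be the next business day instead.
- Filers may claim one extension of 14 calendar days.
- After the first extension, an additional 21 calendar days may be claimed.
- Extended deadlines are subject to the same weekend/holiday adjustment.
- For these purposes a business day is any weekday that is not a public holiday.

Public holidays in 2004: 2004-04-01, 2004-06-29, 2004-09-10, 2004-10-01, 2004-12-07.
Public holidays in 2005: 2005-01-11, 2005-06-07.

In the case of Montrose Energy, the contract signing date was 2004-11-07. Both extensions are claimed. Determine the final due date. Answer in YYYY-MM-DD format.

1 month after 2004-11-07, on the same day of the month, is 2004-12-07.
Because 2004-12-07 is a listed holiday, the deadline becomes 2004-12-08 (Wednesday).
Add the 14 calendar-day extension to 2004-12-08: 2004-12-22.
2004-12-22 falls on a Wednesday, which is a business day, so no adjustment is needed.
With the 21-day extension, 2004-12-22 becomes 2005-01-12.
Since 2005-01-12 is a Wednesday and not a holiday, the date is unchanged.
Final deadline: 2005-01-12.

2005-01-12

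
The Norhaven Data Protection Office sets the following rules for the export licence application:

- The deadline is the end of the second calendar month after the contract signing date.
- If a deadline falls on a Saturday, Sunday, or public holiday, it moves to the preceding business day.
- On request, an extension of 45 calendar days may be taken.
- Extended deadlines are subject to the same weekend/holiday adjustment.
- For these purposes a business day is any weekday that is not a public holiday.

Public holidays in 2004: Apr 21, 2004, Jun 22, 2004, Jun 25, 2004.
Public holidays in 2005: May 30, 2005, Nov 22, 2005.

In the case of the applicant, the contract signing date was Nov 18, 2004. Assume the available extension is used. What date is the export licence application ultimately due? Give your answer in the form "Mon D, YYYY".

Mar 17, 2005

2 months after Nov 18, 2004 falls in January 2005; the last day of that month is Jan 31, 2005.
Since Jan 31, 2005 is a Monday and not a holiday, the date is unchanged.
With the 45-day extension, Jan 31, 2005 becomes Mar 17, 2005.
Mar 17, 2005 falls on a Thursday, which is a business day, so no adjustment is needed.
Deadline: Mar 17, 2005.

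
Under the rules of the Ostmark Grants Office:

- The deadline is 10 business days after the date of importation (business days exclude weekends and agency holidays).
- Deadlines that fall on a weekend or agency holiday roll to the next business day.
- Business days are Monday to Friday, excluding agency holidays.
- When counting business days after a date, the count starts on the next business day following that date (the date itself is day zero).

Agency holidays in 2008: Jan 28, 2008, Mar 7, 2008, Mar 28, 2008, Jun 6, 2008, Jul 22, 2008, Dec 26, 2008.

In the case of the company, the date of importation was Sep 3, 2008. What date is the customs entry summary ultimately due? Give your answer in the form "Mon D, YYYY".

Counting 10 business days after Sep 3, 2008 (skipping weekends and listed holidays) reaches Sep 17, 2008.
Since Sep 17, 2008 is a Wednesday and not a holiday, the date is unchanged.
Final deadline: Sep 17, 2008.

Sep 17, 2008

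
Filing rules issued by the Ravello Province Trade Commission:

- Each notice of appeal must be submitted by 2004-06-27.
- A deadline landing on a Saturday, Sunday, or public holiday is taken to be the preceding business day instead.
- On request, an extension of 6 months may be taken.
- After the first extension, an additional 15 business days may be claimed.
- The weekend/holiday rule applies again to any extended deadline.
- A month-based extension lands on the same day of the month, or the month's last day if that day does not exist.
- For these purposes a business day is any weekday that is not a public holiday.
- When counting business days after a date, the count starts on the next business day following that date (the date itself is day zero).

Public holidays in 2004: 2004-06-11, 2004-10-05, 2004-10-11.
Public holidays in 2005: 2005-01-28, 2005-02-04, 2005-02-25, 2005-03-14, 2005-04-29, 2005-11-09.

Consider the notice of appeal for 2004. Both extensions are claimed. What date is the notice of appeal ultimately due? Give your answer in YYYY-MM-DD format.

Start from the fixed due date, 2004-06-27.
2004-06-27 is a Sunday; the preceding business day is 2004-06-25 (Friday).
Applying the 6 months extension: 6 months after 2004-06-25 is 2004-12-25.
2004-12-25 falls on a Saturday. Rolling to the preceding business day gives 2004-12-24, a Friday.
Applying the 15-business-day extension: 15 business days after 2004-12-24 is 2005-01-14.
2005-01-14 is a Friday and not a listed holiday, so it stands.
Deadline: 2005-01-14.

2005-01-14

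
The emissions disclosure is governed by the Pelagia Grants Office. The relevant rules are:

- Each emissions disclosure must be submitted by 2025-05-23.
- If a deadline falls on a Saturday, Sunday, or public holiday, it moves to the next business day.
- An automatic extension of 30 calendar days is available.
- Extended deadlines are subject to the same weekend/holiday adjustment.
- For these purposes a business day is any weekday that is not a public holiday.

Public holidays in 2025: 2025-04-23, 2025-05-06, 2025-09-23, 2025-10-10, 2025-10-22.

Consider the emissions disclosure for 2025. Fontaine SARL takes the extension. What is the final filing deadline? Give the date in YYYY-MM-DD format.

The stated deadline is 2025-05-23.
2025-05-23 (Friday) is already a business day.
With the 30-day extension, 2025-05-23 becomes 2025-06-22.
2025-06-22 falls on a Sunday. Rolling to the next business day gives 2025-06-23, a Monday.
Final deadline: 2025-06-23.

2025-06-23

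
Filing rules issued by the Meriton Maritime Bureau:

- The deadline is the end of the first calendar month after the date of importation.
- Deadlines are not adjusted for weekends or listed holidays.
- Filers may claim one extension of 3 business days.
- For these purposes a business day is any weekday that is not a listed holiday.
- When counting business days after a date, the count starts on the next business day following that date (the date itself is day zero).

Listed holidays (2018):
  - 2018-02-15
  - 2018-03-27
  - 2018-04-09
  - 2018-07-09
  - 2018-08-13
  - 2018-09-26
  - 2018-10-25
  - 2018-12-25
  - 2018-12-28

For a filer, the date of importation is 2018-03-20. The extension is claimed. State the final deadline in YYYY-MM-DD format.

The first month after 2018-03-20 is April 2018, whose last day is 2018-04-30.
2018-04-30 is a Monday; no weekend or holiday adjustment applies.
Applying the 3-business-day extension: 3 business days after 2018-04-30 is 2018-05-03.
2018-05-03 is a Thursday; no weekend or holiday adjustment applies.
Deadline: 2018-05-03.

2018-05-03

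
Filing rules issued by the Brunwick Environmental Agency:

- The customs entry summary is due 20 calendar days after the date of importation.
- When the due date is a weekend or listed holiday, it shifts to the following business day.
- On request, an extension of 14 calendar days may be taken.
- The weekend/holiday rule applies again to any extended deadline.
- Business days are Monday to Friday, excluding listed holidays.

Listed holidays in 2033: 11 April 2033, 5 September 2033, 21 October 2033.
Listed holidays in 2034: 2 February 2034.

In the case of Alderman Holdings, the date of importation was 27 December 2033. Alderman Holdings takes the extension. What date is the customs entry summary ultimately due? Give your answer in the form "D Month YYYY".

From 27 December 2033, 20 calendar days later is 16 January 2034.
Since 16 January 2034 is a Monday and not a holiday, the date is unchanged.
With the 14-day extension, 16 January 2034 becomes 30 January 2034.
Since 30 January 2034 is a Monday and not a holiday, the date is unchanged.
So the filing is due 30 January 2034.

30 January 2034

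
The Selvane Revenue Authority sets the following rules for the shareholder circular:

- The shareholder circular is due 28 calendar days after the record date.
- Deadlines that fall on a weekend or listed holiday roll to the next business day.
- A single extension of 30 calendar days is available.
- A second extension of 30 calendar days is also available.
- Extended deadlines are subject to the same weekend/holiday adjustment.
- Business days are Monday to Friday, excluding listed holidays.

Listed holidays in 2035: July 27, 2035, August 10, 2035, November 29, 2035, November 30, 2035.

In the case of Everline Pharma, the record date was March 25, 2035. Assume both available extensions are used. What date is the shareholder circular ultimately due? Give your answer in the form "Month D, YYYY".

June 22, 2035

28 calendar days after March 25, 2035 is April 22, 2035.
April 22, 2035 is a Sunday, so it moves to the next business day, April 23, 2035 (Monday).
Add the 30 calendar-day extension to April 23, 2035: May 23, 2035.
May 23, 2035 falls on a Wednesday, which is a business day, so no adjustment is needed.
The 30-calendar-day extension moves the deadline from May 23, 2035 to June 22, 2035.
June 22, 2035 falls on a Friday, which is a business day, so no adjustment is needed.
Deadline: June 22, 2035.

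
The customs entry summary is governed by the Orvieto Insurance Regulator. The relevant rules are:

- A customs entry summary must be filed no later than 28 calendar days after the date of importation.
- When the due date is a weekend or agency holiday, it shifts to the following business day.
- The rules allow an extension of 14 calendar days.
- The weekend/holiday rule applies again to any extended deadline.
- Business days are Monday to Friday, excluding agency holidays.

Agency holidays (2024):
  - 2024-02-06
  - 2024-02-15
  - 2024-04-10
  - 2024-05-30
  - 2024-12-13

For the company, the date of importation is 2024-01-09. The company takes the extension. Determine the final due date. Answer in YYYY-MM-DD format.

Trigger date 2024-01-09 + 28 calendar days = 2024-02-06.
2024-02-06 is a listed holiday, so it moves to the next business day, 2024-02-07 (Wednesday).
Applying the 14-calendar-day extension: 2024-02-07 + 14 days = 2024-02-21.
2024-02-21 falls on a Wednesday, which is a business day, so no adjustment is needed.
The final due date is 2024-02-21.

2024-02-21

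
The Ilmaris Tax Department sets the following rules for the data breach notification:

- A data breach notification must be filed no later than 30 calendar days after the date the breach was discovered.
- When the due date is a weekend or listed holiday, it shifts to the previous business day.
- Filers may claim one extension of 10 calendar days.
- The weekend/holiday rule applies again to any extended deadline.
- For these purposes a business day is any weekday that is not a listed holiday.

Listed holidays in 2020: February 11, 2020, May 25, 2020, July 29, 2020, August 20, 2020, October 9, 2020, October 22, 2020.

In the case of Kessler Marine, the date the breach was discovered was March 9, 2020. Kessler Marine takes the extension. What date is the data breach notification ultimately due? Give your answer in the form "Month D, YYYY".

Trigger date March 9, 2020 + 30 calendar days = April 8, 2020.
Since April 8, 2020 is a Wednesday and not a holiday, the date is unchanged.
Add the 10 calendar-day extension to April 8, 2020: April 18, 2020.
April 18, 2020 falls on a Saturday. Rolling to the preceding business day gives April 17, 2020, a Friday.
Final deadline: April 17, 2020.

April 17, 2020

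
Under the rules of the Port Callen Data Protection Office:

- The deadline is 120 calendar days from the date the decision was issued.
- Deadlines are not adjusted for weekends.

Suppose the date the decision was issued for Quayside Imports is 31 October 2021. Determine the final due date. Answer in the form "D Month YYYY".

Adding 120 calendar days to 31 October 2021 gives 28 February 2022.
No adjustment is made for weekends or holidays, so 28 February 2022 stands.
The final due date is 28 February 2022.

28 February 2022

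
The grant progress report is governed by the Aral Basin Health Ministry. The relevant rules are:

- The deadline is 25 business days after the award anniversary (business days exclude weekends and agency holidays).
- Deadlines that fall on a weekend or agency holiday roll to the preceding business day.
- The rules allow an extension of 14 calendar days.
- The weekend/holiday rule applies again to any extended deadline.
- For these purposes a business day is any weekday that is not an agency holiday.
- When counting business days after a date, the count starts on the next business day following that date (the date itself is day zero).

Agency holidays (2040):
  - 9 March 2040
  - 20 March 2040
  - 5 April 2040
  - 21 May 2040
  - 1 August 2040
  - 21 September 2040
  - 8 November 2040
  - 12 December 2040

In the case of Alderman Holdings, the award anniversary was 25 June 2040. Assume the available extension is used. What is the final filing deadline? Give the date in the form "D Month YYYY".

13 August 2040

25 business days after 25 June 2040, excluding weekends and holidays, is 30 July 2040.
Since 30 July 2040 is a Monday and not a holiday, the date is unchanged.
Applying the 14-calendar-day extension: 30 July 2040 + 14 days = 13 August 2040.
13 August 2040 (Monday) is already a business day.
Deadline: 13 August 2040.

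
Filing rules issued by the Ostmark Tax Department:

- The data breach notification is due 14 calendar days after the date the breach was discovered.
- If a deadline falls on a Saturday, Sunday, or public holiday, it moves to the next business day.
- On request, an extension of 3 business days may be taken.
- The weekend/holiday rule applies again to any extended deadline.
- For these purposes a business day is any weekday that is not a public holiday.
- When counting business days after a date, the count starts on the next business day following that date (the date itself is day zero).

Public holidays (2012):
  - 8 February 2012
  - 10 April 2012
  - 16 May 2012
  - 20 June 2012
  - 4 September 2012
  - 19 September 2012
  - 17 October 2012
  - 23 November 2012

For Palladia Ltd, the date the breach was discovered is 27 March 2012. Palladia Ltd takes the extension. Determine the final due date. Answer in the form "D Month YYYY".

16 April 2012

14 calendar days after 27 March 2012 is 10 April 2012.
10 April 2012 is a listed holiday, so it moves to the next business day, 11 April 2012 (Wednesday).
The 3-business-day extension runs from 11 April 2012 to 16 April 2012.
16 April 2012 is a Monday and not a listed holiday, so it stands.
Deadline: 16 April 2012.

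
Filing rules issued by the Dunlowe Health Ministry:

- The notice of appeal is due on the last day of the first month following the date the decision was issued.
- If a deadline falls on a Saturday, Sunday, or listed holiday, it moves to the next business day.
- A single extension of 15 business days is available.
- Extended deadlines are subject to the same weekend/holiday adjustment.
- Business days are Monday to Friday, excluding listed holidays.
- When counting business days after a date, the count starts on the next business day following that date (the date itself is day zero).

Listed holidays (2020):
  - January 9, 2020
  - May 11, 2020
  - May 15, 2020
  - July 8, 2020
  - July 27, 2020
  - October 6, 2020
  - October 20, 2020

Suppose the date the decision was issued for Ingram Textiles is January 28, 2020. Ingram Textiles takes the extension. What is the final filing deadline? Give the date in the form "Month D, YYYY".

March 23, 2020

1 month after January 28, 2020 is February 2020; that month ends on February 29, 2020.
Because February 29, 2020 is a Saturday, the deadline becomes March 2, 2020 (Monday).
Applying the 15-business-day extension: 15 business days after March 2, 2020 is March 23, 2020.
Since March 23, 2020 is a Monday and not a holiday, the date is unchanged.
Deadline: March 23, 2020.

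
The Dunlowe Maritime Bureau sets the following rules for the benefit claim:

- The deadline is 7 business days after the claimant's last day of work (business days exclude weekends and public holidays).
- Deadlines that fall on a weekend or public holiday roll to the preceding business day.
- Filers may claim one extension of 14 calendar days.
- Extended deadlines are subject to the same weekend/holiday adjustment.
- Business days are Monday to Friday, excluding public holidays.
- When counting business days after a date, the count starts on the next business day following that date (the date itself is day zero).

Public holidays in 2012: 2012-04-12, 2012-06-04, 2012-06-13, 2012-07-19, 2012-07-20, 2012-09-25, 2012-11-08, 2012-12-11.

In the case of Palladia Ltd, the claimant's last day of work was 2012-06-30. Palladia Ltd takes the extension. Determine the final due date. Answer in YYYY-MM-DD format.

Starting the day after 2012-06-30 and counting 7 business days lands on 2012-07-10.
Since 2012-07-10 is a Tuesday and not a holiday, the date is unchanged.
The 14-calendar-day extension moves the deadline from 2012-07-10 to 2012-07-24.
2012-07-24 falls on a Tuesday, which is a business day, so no adjustment is needed.
Deadline: 2012-07-24.

2012-07-24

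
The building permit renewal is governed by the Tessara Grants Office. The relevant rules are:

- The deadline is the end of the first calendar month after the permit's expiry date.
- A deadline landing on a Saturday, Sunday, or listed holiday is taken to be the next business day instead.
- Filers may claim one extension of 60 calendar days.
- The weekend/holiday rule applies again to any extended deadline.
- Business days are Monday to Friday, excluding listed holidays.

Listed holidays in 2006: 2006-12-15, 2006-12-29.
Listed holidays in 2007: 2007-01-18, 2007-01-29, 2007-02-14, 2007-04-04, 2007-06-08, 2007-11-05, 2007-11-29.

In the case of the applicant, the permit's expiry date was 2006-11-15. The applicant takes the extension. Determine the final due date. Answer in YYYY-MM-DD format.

1 month after 2006-11-15 is December 2006; that month ends on 2006-12-31.
2006-12-31 is a Sunday, so it moves to the next business day, 2007-01-01 (Monday).
The 60-calendar-day extension moves the deadline from 2007-01-01 to 2007-03-02.
Since 2007-03-02 is a Friday and not a holiday, the date is unchanged.
Deadline: 2007-03-02.

2007-03-02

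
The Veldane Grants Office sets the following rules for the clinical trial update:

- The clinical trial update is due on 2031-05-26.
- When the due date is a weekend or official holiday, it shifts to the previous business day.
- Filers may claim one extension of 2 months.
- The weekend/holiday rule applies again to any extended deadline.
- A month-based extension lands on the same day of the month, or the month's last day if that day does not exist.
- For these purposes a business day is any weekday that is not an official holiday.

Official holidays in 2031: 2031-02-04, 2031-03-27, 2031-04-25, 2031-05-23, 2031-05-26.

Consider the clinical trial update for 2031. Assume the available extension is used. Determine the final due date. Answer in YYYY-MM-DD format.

2031-07-22

Start from the fixed due date, 2031-05-26.
2031-05-26 falls on a listed holiday. Rolling to the preceding business day gives 2031-05-22, a Thursday.
The 2 months extension carries 2031-05-22 to 2031-07-22.
2031-07-22 (Tuesday) is already a business day.
Deadline: 2031-07-22.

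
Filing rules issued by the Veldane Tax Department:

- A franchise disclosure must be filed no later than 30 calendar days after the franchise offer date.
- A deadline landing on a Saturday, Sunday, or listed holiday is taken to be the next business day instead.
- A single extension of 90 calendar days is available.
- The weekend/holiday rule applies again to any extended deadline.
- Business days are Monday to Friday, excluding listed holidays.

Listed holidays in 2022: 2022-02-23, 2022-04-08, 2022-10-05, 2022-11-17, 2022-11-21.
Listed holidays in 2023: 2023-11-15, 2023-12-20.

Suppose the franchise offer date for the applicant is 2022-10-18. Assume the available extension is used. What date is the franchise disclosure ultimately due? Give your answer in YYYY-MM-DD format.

30 calendar days after 2022-10-18 is 2022-11-17.
Because 2022-11-17 is a listed holiday, the deadline becomes 2022-11-18 (Friday).
Applying the 90-calendar-day extension: 2022-11-18 + 90 days = 2023-02-16.
2023-02-16 (Thursday) is already a business day.
Deadline: 2023-02-16.

2023-02-16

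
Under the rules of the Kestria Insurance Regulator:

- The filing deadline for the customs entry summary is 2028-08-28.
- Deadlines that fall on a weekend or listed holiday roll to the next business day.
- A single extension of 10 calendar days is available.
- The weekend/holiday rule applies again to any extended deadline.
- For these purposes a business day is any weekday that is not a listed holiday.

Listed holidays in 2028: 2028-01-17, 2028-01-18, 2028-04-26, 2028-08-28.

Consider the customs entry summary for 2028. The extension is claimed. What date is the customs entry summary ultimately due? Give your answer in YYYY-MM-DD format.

The statutory due date is 2028-08-28.
Because 2028-08-28 is a listed holiday, the deadline becomes 2028-08-29 (Tuesday).
The 10-calendar-day extension moves the deadline from 2028-08-29 to 2028-09-08.
2028-09-08 falls on a Friday, which is a business day, so no adjustment is needed.
Deadline: 2028-09-08.

2028-09-08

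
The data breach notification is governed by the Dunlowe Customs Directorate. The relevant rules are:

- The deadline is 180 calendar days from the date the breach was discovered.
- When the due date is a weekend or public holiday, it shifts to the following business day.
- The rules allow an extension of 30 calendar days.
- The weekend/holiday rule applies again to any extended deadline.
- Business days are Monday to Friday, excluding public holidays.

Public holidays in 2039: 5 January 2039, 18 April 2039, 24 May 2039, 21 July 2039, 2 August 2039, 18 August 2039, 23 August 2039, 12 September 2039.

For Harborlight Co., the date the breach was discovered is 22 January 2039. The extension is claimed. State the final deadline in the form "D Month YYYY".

Trigger date 22 January 2039 + 180 calendar days = 21 July 2039.
21 July 2039 is a listed holiday, so it moves to the next business day, 22 July 2039 (Friday).
Applying the 30-calendar-day extension: 22 July 2039 + 30 days = 21 August 2039.
Because 21 August 2039 is a Sunday, the deadline becomes 22 August 2039 (Monday).
Deadline: 22 August 2039.

22 August 2039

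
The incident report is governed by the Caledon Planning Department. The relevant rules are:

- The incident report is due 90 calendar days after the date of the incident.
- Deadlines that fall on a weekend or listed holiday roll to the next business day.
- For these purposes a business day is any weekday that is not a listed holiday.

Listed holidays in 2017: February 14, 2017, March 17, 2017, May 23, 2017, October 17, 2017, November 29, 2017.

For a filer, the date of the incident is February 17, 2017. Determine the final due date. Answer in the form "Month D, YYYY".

90 calendar days after February 17, 2017 is May 18, 2017.
May 18, 2017 falls on a Thursday, which is a business day, so no adjustment is needed.
So the filing is due May 18, 2017.

May 18, 2017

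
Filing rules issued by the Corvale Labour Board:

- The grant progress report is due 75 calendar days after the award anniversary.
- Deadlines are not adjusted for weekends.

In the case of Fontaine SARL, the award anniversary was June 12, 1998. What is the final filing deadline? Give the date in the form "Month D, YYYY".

Adding 75 calendar days to June 12, 1998 gives August 26, 1998.
August 26, 1998 is a Wednesday; no weekend or holiday adjustment applies.
Final deadline: August 26, 1998.

August 26, 1998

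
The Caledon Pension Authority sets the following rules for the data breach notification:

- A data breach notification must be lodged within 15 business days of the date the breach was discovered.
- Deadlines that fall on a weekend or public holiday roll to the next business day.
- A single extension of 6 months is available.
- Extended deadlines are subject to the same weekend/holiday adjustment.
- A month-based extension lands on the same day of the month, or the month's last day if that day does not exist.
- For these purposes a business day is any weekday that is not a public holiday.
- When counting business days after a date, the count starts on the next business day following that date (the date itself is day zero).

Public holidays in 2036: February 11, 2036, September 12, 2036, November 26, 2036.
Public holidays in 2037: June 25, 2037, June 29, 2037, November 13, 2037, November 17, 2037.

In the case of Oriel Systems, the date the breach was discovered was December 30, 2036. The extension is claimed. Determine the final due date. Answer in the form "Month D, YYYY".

Counting 15 business days after December 30, 2036 (skipping weekends and listed holidays) reaches January 20, 2037.
January 20, 2037 (Tuesday) is already a business day.
Add 6 months to January 20, 2037: July 20, 2037.
Since July 20, 2037 is a Monday and not a holiday, the date is unchanged.
Deadline: July 20, 2037.

July 20, 2037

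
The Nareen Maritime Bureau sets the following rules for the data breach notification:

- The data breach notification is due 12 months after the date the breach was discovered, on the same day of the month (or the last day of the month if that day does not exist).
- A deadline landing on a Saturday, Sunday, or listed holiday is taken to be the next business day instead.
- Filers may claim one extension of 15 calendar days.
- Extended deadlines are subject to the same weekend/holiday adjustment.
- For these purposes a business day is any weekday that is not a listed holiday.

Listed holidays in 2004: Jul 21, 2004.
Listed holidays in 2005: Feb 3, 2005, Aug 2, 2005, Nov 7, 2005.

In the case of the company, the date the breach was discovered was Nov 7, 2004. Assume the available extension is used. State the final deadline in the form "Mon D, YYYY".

Nov 23, 2005

Moving 12 months forward from Nov 7, 2004 on the corresponding day gives Nov 7, 2005.
Nov 7, 2005 is a listed holiday, so it moves to the next business day, Nov 8, 2005 (Tuesday).
Add the 15 calendar-day extension to Nov 8, 2005: Nov 23, 2005.
Nov 23, 2005 is a Wednesday and not a listed holiday, so it stands.
The final due date is Nov 23, 2005.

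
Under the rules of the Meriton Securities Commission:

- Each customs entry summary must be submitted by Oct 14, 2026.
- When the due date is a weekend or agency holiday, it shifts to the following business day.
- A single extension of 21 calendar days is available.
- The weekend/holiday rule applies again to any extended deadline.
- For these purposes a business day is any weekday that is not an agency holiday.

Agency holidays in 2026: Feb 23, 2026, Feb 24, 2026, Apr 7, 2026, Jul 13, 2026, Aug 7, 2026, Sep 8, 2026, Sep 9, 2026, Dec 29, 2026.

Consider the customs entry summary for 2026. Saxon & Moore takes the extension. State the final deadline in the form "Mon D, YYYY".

The stated deadline is Oct 14, 2026.
Oct 14, 2026 falls on a Wednesday, which is a business day, so no adjustment is needed.
Applying the 21-calendar-day extension: Oct 14, 2026 + 21 days = Nov 4, 2026.
Since Nov 4, 2026 is a Wednesday and not a holiday, the date is unchanged.
The final due date is Nov 4, 2026.

Nov 4, 2026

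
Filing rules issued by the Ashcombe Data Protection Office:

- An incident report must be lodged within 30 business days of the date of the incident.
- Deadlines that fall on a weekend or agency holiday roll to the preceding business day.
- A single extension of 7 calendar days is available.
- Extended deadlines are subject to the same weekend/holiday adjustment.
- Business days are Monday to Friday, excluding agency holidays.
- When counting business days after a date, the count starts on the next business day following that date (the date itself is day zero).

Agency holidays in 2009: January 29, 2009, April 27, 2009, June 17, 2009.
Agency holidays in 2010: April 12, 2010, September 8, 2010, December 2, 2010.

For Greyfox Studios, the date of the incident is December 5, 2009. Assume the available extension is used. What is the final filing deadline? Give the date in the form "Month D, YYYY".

Counting 30 business days after December 5, 2009 (skipping weekends and listed holidays) reaches January 15, 2010.
January 15, 2010 (Friday) is already a business day.
Add the 7 calendar-day extension to January 15, 2010: January 22, 2010.
January 22, 2010 falls on a Friday, which is a business day, so no adjustment is needed.
So the filing is due January 22, 2010.

January 22, 2010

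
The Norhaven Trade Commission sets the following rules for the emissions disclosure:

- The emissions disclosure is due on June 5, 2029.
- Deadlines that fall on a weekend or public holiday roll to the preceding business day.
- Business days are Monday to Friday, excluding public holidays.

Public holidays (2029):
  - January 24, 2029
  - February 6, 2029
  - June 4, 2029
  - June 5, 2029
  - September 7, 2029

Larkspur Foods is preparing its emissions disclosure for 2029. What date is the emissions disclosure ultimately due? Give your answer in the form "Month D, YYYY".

The statutory due date is June 5, 2029.
Because June 5, 2029 is a listed holiday, the deadline becomes June 1, 2029 (Friday).
Final deadline: June 1, 2029.

June 1, 2029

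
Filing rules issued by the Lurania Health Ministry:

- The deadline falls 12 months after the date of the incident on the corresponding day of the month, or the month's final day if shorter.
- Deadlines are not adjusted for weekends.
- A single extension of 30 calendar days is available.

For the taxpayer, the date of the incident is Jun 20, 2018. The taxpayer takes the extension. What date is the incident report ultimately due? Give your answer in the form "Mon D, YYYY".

12 months from Jun 20, 2018 is Jun 20, 2019.
Jun 20, 2019 falls on a Thursday. The rules make no weekend/holiday allowance, so it remains Jun 20, 2019.
With the 30-day extension, Jun 20, 2019 becomes Jul 20, 2019.
Jul 20, 2019 falls on a Saturday. The rules make no weekend/holiday allowance, so it remains Jul 20, 2019.
Deadline: Jul 20, 2019.

Jul 20, 2019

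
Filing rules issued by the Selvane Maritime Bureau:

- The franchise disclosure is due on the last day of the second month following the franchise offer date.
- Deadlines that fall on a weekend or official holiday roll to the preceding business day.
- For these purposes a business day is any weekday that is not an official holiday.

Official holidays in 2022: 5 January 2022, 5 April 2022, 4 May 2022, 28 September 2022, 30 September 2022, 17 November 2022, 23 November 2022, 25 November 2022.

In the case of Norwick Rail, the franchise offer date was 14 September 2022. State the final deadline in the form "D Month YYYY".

30 November 2022

2 months after 14 September 2022 falls in November 2022; the last day of that month is 30 November 2022.
30 November 2022 is a Wednesday and not a listed holiday, so it stands.
Deadline: 30 November 2022.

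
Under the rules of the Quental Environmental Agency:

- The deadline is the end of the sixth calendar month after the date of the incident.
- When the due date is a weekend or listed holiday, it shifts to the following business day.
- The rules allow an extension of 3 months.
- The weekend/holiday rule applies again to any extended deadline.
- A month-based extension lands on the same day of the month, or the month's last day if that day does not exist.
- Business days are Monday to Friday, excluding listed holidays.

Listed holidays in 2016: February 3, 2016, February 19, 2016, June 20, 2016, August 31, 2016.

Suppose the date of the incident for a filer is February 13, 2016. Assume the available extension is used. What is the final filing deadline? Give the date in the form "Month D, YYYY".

6 months after February 13, 2016 falls in August 2016; the last day of that month is August 31, 2016.
Because August 31, 2016 is a listed holiday, the deadline becomes September 1, 2016 (Thursday).
Applying the 3 months extension: 3 months after September 1, 2016 is December 1, 2016.
December 1, 2016 falls on a Thursday, which is a business day, so no adjustment is needed.
Deadline: December 1, 2016.

December 1, 2016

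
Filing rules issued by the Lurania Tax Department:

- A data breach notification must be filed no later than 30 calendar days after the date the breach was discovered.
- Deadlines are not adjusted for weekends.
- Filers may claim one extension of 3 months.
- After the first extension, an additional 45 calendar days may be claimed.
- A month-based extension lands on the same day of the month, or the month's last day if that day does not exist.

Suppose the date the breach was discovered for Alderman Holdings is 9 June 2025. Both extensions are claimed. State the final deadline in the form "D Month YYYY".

From 9 June 2025, 30 calendar days later is 9 July 2025.
9 July 2025 is a Wednesday; no weekend or holiday adjustment applies.
The 3 months extension carries 9 July 2025 to 9 October 2025.
No adjustment is made for weekends or holidays, so 9 October 2025 stands.
Applying the 45-calendar-day extension: 9 October 2025 + 45 days = 23 November 2025.
No adjustment is made for weekends or holidays, so 23 November 2025 stands.
Deadline: 23 November 2025.

23 November 2025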